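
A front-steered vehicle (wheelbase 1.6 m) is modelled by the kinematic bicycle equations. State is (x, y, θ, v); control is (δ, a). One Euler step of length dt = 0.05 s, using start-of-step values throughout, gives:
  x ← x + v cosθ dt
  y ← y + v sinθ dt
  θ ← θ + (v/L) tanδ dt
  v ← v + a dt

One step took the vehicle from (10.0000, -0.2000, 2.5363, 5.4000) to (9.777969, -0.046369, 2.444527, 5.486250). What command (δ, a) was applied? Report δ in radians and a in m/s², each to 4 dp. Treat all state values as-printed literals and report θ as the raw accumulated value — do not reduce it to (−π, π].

a = (v'−v)/dt = (0.086250)/0.05 = 1.7250
Δθ = θ'−θ = -0.091773;  (v·dt/L) = 5.4000·0.05/1.6 = 0.168750
tan δ = Δθ·L/(v·dt) = -0.543840  →  δ = -0.4981

δ = -0.4981, a = 1.7250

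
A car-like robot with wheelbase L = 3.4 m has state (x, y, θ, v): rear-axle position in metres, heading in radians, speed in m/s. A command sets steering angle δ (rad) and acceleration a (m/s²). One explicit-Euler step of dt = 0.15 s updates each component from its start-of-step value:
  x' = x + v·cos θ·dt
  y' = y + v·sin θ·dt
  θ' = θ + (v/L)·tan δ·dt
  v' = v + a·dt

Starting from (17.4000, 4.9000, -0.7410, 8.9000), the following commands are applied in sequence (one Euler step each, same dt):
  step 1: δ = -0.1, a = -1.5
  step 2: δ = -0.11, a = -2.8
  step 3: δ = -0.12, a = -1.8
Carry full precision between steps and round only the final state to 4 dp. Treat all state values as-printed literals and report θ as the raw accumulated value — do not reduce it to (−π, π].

(20.1520, 2.1757, -0.8666, 7.9850)

after step 1 (δ=-0.1, a=-1.5): (18.384955, 3.998840, -0.780396, 8.675000)
after step 2 (δ=-0.11, a=-2.8): (19.309669, 3.083332, -0.822666, 8.255000)
after step 3 (δ=-0.12, a=-1.8): (20.152012, 2.175741, -0.866580, 7.985000)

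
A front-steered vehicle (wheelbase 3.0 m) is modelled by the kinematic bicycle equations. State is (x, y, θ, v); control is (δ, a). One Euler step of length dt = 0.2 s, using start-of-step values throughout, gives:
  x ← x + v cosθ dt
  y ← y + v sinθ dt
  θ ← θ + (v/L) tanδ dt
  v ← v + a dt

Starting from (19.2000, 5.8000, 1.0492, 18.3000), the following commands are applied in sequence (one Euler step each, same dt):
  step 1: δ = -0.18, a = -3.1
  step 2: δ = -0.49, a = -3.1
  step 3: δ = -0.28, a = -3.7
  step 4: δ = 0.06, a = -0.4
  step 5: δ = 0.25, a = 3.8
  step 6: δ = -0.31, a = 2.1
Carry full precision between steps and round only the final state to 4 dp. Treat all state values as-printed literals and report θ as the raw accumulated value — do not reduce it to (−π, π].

after step 1 (δ=-0.18, a=-3.1): (21.023649, 8.973311, 0.827197, 17.680000)
after step 2 (δ=-0.49, a=-3.1): (23.417314, 11.575938, 0.198510, 17.060000)
after step 3 (δ=-0.28, a=-3.7): (26.762307, 12.248815, -0.128535, 16.320000)
after step 4 (δ=0.06, a=-0.4): (29.999382, 11.830432, -0.063176, 16.240000)
after step 5 (δ=0.25, a=3.8): (33.240902, 11.625372, 0.213274, 17.000000)
after step 6 (δ=-0.31, a=2.1): (36.563869, 12.345018, -0.149764, 17.420000)

(36.5639, 12.3450, -0.1498, 17.4200)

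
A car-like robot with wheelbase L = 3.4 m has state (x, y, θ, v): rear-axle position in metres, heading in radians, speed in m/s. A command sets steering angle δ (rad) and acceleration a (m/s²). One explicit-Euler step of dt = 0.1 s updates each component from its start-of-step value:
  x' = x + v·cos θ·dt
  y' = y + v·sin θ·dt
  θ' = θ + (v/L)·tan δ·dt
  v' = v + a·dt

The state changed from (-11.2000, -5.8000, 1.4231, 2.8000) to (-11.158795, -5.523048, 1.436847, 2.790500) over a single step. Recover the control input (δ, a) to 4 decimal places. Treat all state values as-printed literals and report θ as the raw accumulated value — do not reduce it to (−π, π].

δ = 0.1654, a = -0.0950

a = (v'−v)/dt = (-0.009500)/0.1 = -0.0950
Δθ = θ'−θ = 0.013747;  (v·dt/L) = 2.8000·0.1/3.4 = 0.082353
tan δ = Δθ·L/(v·dt) = 0.166928  →  δ = 0.1654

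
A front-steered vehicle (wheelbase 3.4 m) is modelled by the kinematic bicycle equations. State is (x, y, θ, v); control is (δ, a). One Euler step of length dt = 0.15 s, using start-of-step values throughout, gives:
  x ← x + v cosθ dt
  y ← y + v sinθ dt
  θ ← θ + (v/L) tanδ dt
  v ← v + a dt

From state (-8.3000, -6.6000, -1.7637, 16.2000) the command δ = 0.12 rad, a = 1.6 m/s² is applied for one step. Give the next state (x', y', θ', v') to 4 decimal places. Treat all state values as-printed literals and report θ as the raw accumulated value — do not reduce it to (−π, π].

x' = -8.3000 + 16.2000·cos(-1.7637)·0.15 = -8.7659
y' = -6.6000 + 16.2000·sin(-1.7637)·0.15 = -8.9849
θ' = -1.7637 + (16.2000/3.4)·tan(0.12)·0.15 = -1.6775
v' = 16.2000 + 1.6000·0.15 = 16.4400

(-8.7659, -8.9849, -1.6775, 16.4400)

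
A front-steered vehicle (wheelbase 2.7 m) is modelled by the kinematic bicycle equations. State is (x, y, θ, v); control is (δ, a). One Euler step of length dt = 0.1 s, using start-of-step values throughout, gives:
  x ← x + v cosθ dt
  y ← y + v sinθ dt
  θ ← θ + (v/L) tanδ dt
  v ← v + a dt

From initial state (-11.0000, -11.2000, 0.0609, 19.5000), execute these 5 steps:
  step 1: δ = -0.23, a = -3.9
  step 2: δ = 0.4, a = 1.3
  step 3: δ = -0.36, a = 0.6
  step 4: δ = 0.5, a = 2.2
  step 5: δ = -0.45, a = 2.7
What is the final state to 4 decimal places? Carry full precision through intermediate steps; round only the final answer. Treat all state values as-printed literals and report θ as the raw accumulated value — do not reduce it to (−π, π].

after step 1 (δ=-0.23, a=-3.9): (-9.053615, -11.081318, -0.108204, 19.110000)
after step 2 (δ=0.4, a=1.3): (-7.153791, -11.287692, 0.191040, 19.240000)
after step 3 (δ=-0.36, a=0.6): (-5.264794, -10.922363, -0.077182, 19.300000)
after step 4 (δ=0.5, a=2.2): (-3.340540, -11.071176, 0.313323, 19.520000)
after step 5 (δ=-0.45, a=2.7): (-1.483574, -10.469527, -0.035908, 19.790000)

(-1.4836, -10.4695, -0.0359, 19.7900)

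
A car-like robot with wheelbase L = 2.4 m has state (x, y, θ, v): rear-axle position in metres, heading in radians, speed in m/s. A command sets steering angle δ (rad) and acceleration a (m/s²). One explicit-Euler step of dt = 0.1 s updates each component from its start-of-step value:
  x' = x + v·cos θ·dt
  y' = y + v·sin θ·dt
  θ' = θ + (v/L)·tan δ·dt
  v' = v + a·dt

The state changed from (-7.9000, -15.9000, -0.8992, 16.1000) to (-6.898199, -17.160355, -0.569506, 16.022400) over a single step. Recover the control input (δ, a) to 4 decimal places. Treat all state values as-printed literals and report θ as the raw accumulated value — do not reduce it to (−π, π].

δ = 0.4568, a = -0.7760

a = (v'−v)/dt = (-0.077600)/0.1 = -0.7760
Δθ = θ'−θ = 0.329694;  (v·dt/L) = 16.1000·0.1/2.4 = 0.670833
tan δ = Δθ·L/(v·dt) = 0.491469  →  δ = 0.4568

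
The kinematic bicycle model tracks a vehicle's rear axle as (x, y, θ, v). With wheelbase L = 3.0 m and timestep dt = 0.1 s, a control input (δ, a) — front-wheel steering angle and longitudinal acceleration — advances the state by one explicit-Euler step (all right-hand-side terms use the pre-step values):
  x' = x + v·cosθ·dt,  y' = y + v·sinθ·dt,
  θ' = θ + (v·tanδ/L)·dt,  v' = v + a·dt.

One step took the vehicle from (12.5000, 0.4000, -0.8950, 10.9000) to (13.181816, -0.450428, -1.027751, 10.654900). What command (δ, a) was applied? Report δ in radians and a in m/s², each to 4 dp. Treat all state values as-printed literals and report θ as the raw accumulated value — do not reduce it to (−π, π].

δ = -0.3503, a = -2.4510

a = (v'−v)/dt = (-0.245100)/0.1 = -2.4510
Δθ = θ'−θ = -0.132751;  (v·dt/L) = 10.9000·0.1/3.0 = 0.363333
tan δ = Δθ·L/(v·dt) = -0.365370  →  δ = -0.3503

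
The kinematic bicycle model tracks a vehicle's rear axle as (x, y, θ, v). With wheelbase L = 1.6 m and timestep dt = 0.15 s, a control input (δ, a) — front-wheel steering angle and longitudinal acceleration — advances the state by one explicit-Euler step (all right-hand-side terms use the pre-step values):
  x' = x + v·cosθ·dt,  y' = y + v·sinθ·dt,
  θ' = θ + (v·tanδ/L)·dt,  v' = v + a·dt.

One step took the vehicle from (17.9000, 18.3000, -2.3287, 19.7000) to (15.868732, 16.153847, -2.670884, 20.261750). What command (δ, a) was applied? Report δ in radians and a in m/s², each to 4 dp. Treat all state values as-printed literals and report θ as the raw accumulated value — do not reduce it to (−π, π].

a = (v'−v)/dt = (0.561750)/0.15 = 3.7450
Δθ = θ'−θ = -0.342184;  (v·dt/L) = 19.7000·0.15/1.6 = 1.846875
tan δ = Δθ·L/(v·dt) = -0.185277  →  δ = -0.1832

δ = -0.1832, a = 3.7450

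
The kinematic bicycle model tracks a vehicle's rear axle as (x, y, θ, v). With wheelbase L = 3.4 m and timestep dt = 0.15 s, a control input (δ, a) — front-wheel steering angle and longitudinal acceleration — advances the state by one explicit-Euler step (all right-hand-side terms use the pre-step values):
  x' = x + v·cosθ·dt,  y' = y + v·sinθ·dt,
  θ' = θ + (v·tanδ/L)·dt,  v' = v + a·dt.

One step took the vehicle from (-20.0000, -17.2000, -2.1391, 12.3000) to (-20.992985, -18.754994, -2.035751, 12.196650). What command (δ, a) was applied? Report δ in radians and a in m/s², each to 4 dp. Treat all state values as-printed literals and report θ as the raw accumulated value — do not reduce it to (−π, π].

δ = 0.1882, a = -0.6890

a = (v'−v)/dt = (-0.103350)/0.15 = -0.6890
Δθ = θ'−θ = 0.103349;  (v·dt/L) = 12.3000·0.15/3.4 = 0.542647
tan δ = Δθ·L/(v·dt) = 0.190453  →  δ = 0.1882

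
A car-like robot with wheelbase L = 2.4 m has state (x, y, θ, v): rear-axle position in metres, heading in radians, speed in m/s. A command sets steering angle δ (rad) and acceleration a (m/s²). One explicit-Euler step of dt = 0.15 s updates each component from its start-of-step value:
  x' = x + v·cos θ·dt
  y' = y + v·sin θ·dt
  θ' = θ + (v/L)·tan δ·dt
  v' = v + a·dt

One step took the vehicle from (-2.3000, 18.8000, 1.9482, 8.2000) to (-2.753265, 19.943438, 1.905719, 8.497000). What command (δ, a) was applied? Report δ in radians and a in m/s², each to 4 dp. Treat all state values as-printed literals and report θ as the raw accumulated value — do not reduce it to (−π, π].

a = (v'−v)/dt = (0.297000)/0.15 = 1.9800
Δθ = θ'−θ = -0.042481;  (v·dt/L) = 8.2000·0.15/2.4 = 0.512500
tan δ = Δθ·L/(v·dt) = -0.082890  →  δ = -0.0827

δ = -0.0827, a = 1.9800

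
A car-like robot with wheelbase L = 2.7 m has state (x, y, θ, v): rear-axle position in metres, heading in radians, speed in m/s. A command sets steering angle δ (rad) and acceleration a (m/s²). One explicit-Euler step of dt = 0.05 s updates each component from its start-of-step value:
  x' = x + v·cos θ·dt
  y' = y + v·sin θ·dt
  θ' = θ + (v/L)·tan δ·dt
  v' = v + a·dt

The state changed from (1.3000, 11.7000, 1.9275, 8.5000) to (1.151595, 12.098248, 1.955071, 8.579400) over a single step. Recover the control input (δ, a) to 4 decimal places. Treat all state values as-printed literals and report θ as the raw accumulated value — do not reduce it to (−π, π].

a = (v'−v)/dt = (0.079400)/0.05 = 1.5880
Δθ = θ'−θ = 0.027571;  (v·dt/L) = 8.5000·0.05/2.7 = 0.157407
tan δ = Δθ·L/(v·dt) = 0.175157  →  δ = 0.1734

δ = 0.1734, a = 1.5880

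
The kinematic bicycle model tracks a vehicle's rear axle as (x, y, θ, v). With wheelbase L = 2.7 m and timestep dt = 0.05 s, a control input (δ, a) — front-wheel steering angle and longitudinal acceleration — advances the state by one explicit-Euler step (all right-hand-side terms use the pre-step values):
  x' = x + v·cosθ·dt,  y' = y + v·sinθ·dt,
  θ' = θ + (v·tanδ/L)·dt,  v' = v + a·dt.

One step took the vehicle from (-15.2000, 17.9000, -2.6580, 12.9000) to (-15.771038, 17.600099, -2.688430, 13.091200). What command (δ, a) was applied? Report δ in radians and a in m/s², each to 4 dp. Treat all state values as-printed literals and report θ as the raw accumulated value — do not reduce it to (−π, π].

δ = -0.1267, a = 3.8240

a = (v'−v)/dt = (0.191200)/0.05 = 3.8240
Δθ = θ'−θ = -0.030430;  (v·dt/L) = 12.9000·0.05/2.7 = 0.238889
tan δ = Δθ·L/(v·dt) = -0.127381  →  δ = -0.1267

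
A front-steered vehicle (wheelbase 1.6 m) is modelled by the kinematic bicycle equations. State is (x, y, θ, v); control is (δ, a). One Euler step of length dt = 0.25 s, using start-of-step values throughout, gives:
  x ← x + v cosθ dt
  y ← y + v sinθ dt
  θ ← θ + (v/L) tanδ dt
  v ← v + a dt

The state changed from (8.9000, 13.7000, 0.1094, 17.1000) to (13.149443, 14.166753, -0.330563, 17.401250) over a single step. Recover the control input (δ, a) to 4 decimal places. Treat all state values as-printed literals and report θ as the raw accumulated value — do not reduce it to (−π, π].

δ = -0.1632, a = 1.2050

a = (v'−v)/dt = (0.301250)/0.25 = 1.2050
Δθ = θ'−θ = -0.439963;  (v·dt/L) = 17.1000·0.25/1.6 = 2.671875
tan δ = Δθ·L/(v·dt) = -0.164665  →  δ = -0.1632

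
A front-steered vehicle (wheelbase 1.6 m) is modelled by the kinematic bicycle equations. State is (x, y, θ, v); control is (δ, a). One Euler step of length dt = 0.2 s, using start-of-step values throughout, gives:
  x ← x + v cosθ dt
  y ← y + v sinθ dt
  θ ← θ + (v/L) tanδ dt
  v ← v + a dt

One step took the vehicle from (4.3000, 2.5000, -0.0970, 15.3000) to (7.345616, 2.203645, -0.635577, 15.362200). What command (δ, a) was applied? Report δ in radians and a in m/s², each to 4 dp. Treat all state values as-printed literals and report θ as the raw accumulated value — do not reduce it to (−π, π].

a = (v'−v)/dt = (0.062200)/0.2 = 0.3110
Δθ = θ'−θ = -0.538577;  (v·dt/L) = 15.3000·0.2/1.6 = 1.912500
tan δ = Δθ·L/(v·dt) = -0.281609  →  δ = -0.2745

δ = -0.2745, a = 0.3110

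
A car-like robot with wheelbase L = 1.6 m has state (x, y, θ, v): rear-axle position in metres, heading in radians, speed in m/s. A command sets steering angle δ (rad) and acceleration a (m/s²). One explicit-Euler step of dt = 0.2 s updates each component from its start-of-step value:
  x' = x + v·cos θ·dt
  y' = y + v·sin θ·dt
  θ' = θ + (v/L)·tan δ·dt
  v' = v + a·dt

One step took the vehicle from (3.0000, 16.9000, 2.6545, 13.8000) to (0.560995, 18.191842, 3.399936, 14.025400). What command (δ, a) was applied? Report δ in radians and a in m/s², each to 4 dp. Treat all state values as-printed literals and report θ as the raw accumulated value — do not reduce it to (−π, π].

δ = 0.4079, a = 1.1270

a = (v'−v)/dt = (0.225400)/0.2 = 1.1270
Δθ = θ'−θ = 0.745436;  (v·dt/L) = 13.8000·0.2/1.6 = 1.725000
tan δ = Δθ·L/(v·dt) = 0.432137  →  δ = 0.4079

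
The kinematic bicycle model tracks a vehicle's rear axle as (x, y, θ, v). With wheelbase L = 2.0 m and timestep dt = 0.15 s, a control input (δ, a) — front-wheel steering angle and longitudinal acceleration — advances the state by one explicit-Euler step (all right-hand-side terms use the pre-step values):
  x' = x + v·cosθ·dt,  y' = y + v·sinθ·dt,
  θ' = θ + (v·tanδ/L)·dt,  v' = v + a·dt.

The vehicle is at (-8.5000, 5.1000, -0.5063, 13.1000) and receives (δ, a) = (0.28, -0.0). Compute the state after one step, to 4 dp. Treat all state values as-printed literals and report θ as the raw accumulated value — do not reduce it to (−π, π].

(-6.7815, 4.1471, -0.2238, 13.1000)

x' = -8.5000 + 13.1000·cos(-0.5063)·0.15 = -6.7815
y' = 5.1000 + 13.1000·sin(-0.5063)·0.15 = 4.1471
θ' = -0.5063 + (13.1000/2.0)·tan(0.28)·0.15 = -0.2238
v' = 13.1000 + 0.0000·0.15 = 13.1000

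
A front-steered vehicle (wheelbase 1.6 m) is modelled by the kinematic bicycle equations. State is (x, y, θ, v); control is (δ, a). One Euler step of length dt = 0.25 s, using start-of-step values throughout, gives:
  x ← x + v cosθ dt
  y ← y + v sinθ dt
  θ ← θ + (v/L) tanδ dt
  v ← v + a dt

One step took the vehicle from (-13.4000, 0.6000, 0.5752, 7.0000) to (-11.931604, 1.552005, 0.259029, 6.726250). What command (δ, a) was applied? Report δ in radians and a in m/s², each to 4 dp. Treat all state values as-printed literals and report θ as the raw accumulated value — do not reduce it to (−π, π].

δ = -0.2814, a = -1.0950

a = (v'−v)/dt = (-0.273750)/0.25 = -1.0950
Δθ = θ'−θ = -0.316171;  (v·dt/L) = 7.0000·0.25/1.6 = 1.093750
tan δ = Δθ·L/(v·dt) = -0.289071  →  δ = -0.2814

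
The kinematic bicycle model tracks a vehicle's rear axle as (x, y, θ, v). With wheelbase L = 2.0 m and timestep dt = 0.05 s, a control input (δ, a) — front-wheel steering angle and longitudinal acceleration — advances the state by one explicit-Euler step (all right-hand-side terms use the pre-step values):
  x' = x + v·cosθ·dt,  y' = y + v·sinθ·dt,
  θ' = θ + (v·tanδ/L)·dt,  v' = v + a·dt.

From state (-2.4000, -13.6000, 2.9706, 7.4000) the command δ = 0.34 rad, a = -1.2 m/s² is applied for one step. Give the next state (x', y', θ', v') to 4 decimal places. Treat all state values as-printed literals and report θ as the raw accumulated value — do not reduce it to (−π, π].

x' = -2.4000 + 7.4000·cos(2.9706)·0.05 = -2.7646
y' = -13.6000 + 7.4000·sin(2.9706)·0.05 = -13.5370
θ' = 2.9706 + (7.4000/2.0)·tan(0.34)·0.05 = 3.0360
v' = 7.4000 − 1.2000·0.05 = 7.3400

(-2.7646, -13.5370, 3.0360, 7.3400)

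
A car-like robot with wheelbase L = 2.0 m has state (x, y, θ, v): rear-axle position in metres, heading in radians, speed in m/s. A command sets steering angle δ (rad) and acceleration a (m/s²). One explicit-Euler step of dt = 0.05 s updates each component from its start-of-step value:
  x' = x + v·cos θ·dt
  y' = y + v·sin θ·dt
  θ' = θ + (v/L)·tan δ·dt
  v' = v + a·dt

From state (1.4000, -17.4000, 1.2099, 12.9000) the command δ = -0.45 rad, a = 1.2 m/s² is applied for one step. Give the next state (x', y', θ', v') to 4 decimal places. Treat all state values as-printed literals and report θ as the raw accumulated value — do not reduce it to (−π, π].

(1.6278, -16.7966, 1.0541, 12.9600)

x' = 1.4000 + 12.9000·cos(1.2099)·0.05 = 1.6278
y' = -17.4000 + 12.9000·sin(1.2099)·0.05 = -16.7966
θ' = 1.2099 + (12.9000/2.0)·tan(-0.45)·0.05 = 1.0541
v' = 12.9000 + 1.2000·0.05 = 12.9600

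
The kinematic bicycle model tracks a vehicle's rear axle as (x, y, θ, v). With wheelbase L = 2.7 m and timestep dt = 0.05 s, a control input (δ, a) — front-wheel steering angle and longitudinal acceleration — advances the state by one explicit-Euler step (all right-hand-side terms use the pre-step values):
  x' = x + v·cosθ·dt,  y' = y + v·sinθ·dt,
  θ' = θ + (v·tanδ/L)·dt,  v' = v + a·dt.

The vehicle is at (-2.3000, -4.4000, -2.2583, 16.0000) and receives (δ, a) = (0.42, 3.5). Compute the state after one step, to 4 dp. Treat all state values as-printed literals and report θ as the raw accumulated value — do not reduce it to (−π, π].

x' = -2.3000 + 16.0000·cos(-2.2583)·0.05 = -2.8077
y' = -4.4000 + 16.0000·sin(-2.2583)·0.05 = -5.0183
θ' = -2.2583 + (16.0000/2.7)·tan(0.42)·0.05 = -2.1260
v' = 16.0000 + 3.5000·0.05 = 16.1750

(-2.8077, -5.0183, -2.1260, 16.1750)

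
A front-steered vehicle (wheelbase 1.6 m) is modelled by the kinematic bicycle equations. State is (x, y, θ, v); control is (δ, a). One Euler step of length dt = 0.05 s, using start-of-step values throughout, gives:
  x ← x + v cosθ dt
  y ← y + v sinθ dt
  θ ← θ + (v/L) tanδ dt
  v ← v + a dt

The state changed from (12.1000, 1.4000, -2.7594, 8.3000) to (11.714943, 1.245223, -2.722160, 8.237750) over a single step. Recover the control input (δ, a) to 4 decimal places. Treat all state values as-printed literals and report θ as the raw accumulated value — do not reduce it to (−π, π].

a = (v'−v)/dt = (-0.062250)/0.05 = -1.2450
Δθ = θ'−θ = 0.037240;  (v·dt/L) = 8.3000·0.05/1.6 = 0.259375
tan δ = Δθ·L/(v·dt) = 0.143576  →  δ = 0.1426

δ = 0.1426, a = -1.2450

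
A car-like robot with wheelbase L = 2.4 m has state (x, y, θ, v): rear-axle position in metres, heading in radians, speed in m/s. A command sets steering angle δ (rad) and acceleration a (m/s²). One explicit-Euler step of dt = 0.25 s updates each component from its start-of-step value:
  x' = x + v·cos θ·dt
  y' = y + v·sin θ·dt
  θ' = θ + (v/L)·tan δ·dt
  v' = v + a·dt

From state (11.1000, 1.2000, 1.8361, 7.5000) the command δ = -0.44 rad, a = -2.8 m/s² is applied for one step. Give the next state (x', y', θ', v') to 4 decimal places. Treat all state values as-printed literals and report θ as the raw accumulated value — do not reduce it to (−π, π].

x' = 11.1000 + 7.5000·cos(1.8361)·0.25 = 10.6084
y' = 1.2000 + 7.5000·sin(1.8361)·0.25 = 3.0094
θ' = 1.8361 + (7.5000/2.4)·tan(-0.44)·0.25 = 1.4683
v' = 7.5000 − 2.8000·0.25 = 6.8000

(10.6084, 3.0094, 1.4683, 6.8000)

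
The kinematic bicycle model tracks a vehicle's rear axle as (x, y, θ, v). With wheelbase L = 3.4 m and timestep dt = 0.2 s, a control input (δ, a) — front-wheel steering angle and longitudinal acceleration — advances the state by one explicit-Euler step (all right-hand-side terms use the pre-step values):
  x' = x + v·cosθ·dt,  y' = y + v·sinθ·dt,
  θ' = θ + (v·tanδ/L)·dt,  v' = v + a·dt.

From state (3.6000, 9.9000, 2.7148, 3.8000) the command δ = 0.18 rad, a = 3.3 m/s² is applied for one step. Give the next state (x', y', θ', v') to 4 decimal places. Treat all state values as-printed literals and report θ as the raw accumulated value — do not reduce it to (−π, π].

x' = 3.6000 + 3.8000·cos(2.7148)·0.2 = 2.9082
y' = 9.9000 + 3.8000·sin(2.7148)·0.2 = 10.2146
θ' = 2.7148 + (3.8000/3.4)·tan(0.18)·0.2 = 2.7555
v' = 3.8000 + 3.3000·0.2 = 4.4600

(2.9082, 10.2146, 2.7555, 4.4600)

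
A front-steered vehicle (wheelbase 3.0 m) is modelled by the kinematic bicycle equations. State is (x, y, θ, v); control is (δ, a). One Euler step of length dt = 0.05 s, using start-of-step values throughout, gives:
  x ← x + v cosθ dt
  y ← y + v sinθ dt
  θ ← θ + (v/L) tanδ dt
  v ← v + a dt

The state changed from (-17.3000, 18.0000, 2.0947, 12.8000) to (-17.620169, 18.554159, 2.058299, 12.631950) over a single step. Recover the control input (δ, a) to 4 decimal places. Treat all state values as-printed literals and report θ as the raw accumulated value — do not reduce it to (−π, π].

a = (v'−v)/dt = (-0.168050)/0.05 = -3.3610
Δθ = θ'−θ = -0.036401;  (v·dt/L) = 12.8000·0.05/3.0 = 0.213333
tan δ = Δθ·L/(v·dt) = -0.170630  →  δ = -0.1690

δ = -0.1690, a = -3.3610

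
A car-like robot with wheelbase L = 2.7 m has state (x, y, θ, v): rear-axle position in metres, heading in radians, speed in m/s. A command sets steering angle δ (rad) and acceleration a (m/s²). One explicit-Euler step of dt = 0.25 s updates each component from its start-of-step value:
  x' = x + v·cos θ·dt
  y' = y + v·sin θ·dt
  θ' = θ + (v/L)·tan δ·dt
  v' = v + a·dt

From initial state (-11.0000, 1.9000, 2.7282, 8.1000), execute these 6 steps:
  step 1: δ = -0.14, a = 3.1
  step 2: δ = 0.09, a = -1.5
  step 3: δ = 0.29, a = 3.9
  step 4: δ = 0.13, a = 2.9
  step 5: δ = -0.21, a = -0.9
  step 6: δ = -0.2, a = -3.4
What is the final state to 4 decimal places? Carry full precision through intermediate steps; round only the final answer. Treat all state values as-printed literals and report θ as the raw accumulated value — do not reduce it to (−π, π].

after step 1 (δ=-0.14, a=3.1): (-12.854420, 2.713480, 2.622509, 8.875000)
after step 2 (δ=0.09, a=-1.5): (-14.780903, 3.814169, 2.696667, 8.500000)
after step 3 (δ=0.29, a=3.9): (-16.699019, 4.728749, 2.931529, 9.475000)
after step 4 (δ=0.13, a=2.9): (-19.015699, 5.222685, 3.046227, 10.200000)
after step 5 (δ=-0.21, a=-0.9): (-21.554112, 5.465499, 2.844926, 9.975000)
after step 6 (δ=-0.2, a=-3.4): (-23.938925, 6.194508, 2.657701, 9.125000)

(-23.9389, 6.1945, 2.6577, 9.1250)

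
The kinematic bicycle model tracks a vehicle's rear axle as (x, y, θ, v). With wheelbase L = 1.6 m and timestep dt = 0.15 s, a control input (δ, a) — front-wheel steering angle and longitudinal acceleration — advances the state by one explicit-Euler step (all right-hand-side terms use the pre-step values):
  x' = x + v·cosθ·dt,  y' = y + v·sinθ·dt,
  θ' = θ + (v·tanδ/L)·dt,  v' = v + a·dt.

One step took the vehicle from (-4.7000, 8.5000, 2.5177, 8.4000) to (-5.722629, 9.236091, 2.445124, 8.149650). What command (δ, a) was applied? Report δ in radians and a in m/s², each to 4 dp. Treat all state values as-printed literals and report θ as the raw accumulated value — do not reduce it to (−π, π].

δ = -0.0919, a = -1.6690

a = (v'−v)/dt = (-0.250350)/0.15 = -1.6690
Δθ = θ'−θ = -0.072576;  (v·dt/L) = 8.4000·0.15/1.6 = 0.787500
tan δ = Δθ·L/(v·dt) = -0.092160  →  δ = -0.0919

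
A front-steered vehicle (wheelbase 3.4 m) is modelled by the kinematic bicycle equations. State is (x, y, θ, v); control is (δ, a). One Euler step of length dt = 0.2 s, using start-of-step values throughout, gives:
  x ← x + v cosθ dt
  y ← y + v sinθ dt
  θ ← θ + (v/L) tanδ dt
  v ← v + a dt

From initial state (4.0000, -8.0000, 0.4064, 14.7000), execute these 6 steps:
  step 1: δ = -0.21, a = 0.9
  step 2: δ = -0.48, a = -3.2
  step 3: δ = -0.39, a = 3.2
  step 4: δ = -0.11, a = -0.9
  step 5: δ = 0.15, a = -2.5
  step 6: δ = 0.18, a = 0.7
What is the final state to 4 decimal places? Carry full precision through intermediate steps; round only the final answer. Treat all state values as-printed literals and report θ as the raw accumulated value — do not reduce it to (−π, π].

after step 1 (δ=-0.21, a=0.9): (6.700537, -6.837803, 0.222094, 14.880000)
after step 2 (δ=-0.48, a=-3.2): (9.603441, -6.182270, -0.233593, 14.240000)
after step 3 (δ=-0.39, a=3.2): (12.374092, -6.841510, -0.577912, 14.880000)
after step 4 (δ=-0.11, a=-0.9): (14.866804, -8.467228, -0.674585, 14.700000)
after step 5 (δ=0.15, a=-2.5): (17.162846, -10.303472, -0.543897, 14.200000)
after step 6 (δ=0.18, a=0.7): (19.593030, -11.773101, -0.391899, 14.340000)

(19.5930, -11.7731, -0.3919, 14.3400)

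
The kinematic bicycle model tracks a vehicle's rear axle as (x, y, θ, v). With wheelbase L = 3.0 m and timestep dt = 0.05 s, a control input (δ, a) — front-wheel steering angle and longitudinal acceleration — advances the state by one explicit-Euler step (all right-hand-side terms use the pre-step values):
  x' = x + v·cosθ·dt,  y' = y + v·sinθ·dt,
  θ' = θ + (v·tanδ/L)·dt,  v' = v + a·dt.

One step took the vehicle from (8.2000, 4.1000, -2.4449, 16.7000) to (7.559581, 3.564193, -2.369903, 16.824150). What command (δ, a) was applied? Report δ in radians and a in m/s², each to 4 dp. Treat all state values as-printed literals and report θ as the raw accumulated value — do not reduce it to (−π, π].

δ = 0.2632, a = 2.4830

a = (v'−v)/dt = (0.124150)/0.05 = 2.4830
Δθ = θ'−θ = 0.074997;  (v·dt/L) = 16.7000·0.05/3.0 = 0.278333
tan δ = Δθ·L/(v·dt) = 0.269450  →  δ = 0.2632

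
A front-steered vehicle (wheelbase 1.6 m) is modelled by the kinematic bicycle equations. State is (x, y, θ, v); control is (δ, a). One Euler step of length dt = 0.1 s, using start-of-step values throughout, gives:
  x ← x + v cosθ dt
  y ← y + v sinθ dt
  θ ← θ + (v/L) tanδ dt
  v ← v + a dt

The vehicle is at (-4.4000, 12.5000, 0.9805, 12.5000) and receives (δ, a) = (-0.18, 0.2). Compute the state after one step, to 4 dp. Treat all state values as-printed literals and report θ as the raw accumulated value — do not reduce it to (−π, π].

(-3.7042, 13.5385, 0.8383, 12.5200)

x' = -4.4000 + 12.5000·cos(0.9805)·0.1 = -3.7042
y' = 12.5000 + 12.5000·sin(0.9805)·0.1 = 13.5385
θ' = 0.9805 + (12.5000/1.6)·tan(-0.18)·0.1 = 0.8383
v' = 12.5000 + 0.2000·0.1 = 12.5200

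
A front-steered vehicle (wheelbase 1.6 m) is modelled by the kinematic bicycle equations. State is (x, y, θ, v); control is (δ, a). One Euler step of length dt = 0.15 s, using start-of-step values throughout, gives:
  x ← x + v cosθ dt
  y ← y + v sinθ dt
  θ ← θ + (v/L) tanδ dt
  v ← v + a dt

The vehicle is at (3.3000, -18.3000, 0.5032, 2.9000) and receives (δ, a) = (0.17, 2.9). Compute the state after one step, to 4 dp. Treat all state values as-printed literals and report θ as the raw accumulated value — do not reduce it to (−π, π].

x' = 3.3000 + 2.9000·cos(0.5032)·0.15 = 3.6811
y' = -18.3000 + 2.9000·sin(0.5032)·0.15 = -18.0902
θ' = 0.5032 + (2.9000/1.6)·tan(0.17)·0.15 = 0.5499
v' = 2.9000 + 2.9000·0.15 = 3.3350

(3.6811, -18.0902, 0.5499, 3.3350)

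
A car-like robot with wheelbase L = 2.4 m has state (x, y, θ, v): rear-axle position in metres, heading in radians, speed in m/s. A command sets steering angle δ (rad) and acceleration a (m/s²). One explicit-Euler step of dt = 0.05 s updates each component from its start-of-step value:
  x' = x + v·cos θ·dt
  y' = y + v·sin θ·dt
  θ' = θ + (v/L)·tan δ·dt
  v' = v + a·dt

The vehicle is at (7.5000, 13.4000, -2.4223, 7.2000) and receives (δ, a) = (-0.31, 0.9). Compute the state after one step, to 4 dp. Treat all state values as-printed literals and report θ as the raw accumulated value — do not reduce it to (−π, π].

(7.2292, 13.1628, -2.4703, 7.2450)

x' = 7.5000 + 7.2000·cos(-2.4223)·0.05 = 7.2292
y' = 13.4000 + 7.2000·sin(-2.4223)·0.05 = 13.1628
θ' = -2.4223 + (7.2000/2.4)·tan(-0.31)·0.05 = -2.4703
v' = 7.2000 + 0.9000·0.05 = 7.2450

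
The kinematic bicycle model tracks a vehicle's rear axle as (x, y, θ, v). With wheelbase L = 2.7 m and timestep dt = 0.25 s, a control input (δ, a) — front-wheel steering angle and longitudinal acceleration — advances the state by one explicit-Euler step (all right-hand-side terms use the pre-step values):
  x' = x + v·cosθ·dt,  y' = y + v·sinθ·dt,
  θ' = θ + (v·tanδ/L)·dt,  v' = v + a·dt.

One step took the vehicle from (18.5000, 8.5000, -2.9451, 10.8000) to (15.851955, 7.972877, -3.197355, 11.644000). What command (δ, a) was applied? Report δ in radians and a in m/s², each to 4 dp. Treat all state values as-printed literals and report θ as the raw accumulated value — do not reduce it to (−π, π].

a = (v'−v)/dt = (0.844000)/0.25 = 3.3760
Δθ = θ'−θ = -0.252255;  (v·dt/L) = 10.8000·0.25/2.7 = 1.000000
tan δ = Δθ·L/(v·dt) = -0.252255  →  δ = -0.2471

δ = -0.2471, a = 3.3760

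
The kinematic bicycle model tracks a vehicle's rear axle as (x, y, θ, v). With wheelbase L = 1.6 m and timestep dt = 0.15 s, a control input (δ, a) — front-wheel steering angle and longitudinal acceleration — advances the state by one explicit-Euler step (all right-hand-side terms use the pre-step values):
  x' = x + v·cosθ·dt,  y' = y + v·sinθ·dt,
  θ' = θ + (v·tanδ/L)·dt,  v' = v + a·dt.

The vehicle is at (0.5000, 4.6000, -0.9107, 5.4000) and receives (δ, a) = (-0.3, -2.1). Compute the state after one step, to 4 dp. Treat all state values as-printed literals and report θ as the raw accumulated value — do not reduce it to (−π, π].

x' = 0.5000 + 5.4000·cos(-0.9107)·0.15 = 0.9967
y' = 4.6000 + 5.4000·sin(-0.9107)·0.15 = 3.9602
θ' = -0.9107 + (5.4000/1.6)·tan(-0.3)·0.15 = -1.0673
v' = 5.4000 − 2.1000·0.15 = 5.0850

(0.9967, 3.9602, -1.0673, 5.0850)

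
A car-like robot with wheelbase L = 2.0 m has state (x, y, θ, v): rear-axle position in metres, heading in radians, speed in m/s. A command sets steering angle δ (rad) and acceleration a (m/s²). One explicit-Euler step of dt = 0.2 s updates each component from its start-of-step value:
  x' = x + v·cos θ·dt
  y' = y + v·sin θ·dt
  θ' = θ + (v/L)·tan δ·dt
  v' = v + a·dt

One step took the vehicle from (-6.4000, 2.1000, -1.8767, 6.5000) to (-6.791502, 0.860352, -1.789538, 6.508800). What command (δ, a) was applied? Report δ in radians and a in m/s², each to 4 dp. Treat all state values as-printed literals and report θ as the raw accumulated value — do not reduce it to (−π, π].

δ = 0.1333, a = 0.0440

a = (v'−v)/dt = (0.008800)/0.2 = 0.0440
Δθ = θ'−θ = 0.087162;  (v·dt/L) = 6.5000·0.2/2.0 = 0.650000
tan δ = Δθ·L/(v·dt) = 0.134095  →  δ = 0.1333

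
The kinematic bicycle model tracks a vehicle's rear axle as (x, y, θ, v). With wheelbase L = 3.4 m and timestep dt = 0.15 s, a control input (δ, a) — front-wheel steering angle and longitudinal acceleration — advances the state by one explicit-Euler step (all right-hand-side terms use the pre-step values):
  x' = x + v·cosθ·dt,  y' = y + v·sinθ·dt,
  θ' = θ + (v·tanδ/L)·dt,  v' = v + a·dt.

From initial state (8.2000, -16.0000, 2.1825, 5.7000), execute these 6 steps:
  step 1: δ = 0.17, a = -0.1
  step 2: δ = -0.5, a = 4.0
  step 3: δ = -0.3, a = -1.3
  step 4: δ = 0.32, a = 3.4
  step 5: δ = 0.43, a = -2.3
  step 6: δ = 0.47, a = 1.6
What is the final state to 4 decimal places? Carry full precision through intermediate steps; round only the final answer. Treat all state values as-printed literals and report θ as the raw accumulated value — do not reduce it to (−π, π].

after step 1 (δ=0.17, a=-0.1): (7.709005, -15.300036, 2.225667, 5.685000)
after step 2 (δ=-0.5, a=4.0): (7.189632, -14.623697, 2.088649, 6.285000)
after step 3 (δ=-0.3, a=-1.3): (6.722956, -13.804557, 2.002877, 6.090000)
after step 4 (δ=0.32, a=3.4): (6.340418, -12.975011, 2.091913, 6.600000)
after step 5 (δ=0.43, a=-2.3): (5.847548, -12.116420, 2.225453, 6.255000)
after step 6 (δ=0.47, a=1.6): (5.276260, -11.372146, 2.365629, 6.495000)

(5.2763, -11.3721, 2.3656, 6.4950)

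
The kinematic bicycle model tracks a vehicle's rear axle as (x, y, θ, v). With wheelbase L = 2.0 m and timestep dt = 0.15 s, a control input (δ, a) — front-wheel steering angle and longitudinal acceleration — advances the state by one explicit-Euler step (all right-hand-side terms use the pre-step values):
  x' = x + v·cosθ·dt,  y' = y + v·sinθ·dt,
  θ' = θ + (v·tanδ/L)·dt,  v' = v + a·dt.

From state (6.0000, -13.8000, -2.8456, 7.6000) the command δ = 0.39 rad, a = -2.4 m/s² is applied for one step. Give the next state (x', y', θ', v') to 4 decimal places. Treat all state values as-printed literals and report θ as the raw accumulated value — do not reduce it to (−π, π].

x' = 6.0000 + 7.6000·cos(-2.8456)·0.15 = 4.9096
y' = -13.8000 + 7.6000·sin(-2.8456)·0.15 = -14.1325
θ' = -2.8456 + (7.6000/2.0)·tan(0.39)·0.15 = -2.6113
v' = 7.6000 − 2.4000·0.15 = 7.2400

(4.9096, -14.1325, -2.6113, 7.2400)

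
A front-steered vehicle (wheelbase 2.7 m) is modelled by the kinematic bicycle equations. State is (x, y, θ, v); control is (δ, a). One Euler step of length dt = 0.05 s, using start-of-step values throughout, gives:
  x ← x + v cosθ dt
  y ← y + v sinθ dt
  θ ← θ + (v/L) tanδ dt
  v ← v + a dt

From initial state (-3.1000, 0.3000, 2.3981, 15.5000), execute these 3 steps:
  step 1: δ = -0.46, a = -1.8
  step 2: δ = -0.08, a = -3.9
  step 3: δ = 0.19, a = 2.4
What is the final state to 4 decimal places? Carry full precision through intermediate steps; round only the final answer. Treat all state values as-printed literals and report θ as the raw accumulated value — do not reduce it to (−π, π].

after step 1 (δ=-0.46, a=-1.8): (-3.670484, 0.824569, 2.255888, 15.410000)
after step 2 (δ=-0.08, a=-3.9): (-4.158014, 1.421214, 2.233009, 15.215000)
after step 3 (δ=0.19, a=2.4): (-4.625771, 2.021167, 2.287197, 15.335000)

(-4.6258, 2.0212, 2.2872, 15.3350)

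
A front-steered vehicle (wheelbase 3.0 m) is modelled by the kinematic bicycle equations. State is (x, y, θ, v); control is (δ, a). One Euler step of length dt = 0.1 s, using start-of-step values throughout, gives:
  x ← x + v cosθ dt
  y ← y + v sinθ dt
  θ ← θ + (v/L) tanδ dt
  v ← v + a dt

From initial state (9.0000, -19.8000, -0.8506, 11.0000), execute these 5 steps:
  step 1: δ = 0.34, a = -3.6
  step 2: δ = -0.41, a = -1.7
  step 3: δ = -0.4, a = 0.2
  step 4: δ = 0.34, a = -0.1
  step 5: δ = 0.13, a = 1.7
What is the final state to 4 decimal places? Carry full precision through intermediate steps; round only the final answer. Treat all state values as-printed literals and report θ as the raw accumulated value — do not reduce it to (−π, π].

(12.3949, -23.8483, -0.8532, 10.6500)

after step 1 (δ=0.34, a=-3.6): (9.725485, -20.626844, -0.720896, 10.640000)
after step 2 (δ=-0.41, a=-1.7): (10.524778, -21.329146, -0.875046, 10.470000)
after step 3 (δ=-0.4, a=0.2): (11.195865, -22.132795, -1.022601, 10.490000)
after step 4 (δ=0.34, a=-0.1): (11.742549, -23.028081, -0.898911, 10.480000)
after step 5 (δ=0.13, a=1.7): (12.394890, -23.848297, -0.853240, 10.650000)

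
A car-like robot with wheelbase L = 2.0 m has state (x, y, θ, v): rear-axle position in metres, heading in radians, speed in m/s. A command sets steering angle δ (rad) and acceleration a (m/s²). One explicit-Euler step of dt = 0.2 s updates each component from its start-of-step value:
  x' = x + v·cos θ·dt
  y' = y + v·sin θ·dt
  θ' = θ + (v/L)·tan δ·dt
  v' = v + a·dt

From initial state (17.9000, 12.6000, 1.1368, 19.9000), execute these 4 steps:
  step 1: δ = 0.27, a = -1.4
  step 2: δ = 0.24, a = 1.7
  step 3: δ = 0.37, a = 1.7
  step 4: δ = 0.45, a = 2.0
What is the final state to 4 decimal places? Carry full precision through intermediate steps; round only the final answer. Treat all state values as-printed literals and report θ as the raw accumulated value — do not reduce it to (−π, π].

after step 1 (δ=0.27, a=-1.4): (19.573590, 16.211024, 1.687549, 19.620000)
after step 2 (δ=0.24, a=1.7): (19.116494, 20.108310, 2.167683, 19.960000)
after step 3 (δ=0.37, a=1.7): (16.872710, 23.410052, 2.941858, 20.300000)
after step 4 (δ=0.45, a=2.0): (12.893426, 24.215595, 3.922460, 20.700000)

(12.8934, 24.2156, 3.9225, 20.7000)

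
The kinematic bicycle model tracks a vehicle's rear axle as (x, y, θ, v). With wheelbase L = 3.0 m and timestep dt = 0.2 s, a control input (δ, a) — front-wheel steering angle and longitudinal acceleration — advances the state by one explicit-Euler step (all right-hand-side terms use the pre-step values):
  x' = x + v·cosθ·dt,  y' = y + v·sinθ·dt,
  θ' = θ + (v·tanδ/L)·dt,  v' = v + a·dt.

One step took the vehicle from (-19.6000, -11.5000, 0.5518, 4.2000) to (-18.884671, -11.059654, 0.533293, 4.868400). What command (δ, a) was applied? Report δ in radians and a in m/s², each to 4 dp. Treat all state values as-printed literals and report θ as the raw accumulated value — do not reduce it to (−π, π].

δ = -0.0660, a = 3.3420

a = (v'−v)/dt = (0.668400)/0.2 = 3.3420
Δθ = θ'−θ = -0.018507;  (v·dt/L) = 4.2000·0.2/3.0 = 0.280000
tan δ = Δθ·L/(v·dt) = -0.066096  →  δ = -0.0660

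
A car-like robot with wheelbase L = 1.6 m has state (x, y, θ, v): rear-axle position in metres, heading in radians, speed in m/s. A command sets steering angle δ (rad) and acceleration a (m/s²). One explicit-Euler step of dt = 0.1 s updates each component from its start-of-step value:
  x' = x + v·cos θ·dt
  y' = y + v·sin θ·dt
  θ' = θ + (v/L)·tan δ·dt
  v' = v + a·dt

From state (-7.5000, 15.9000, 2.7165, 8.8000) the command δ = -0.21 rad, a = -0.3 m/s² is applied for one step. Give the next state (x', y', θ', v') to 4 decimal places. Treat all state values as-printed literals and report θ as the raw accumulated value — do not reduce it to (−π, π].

x' = -7.5000 + 8.8000·cos(2.7165)·0.1 = -8.3017
y' = 15.9000 + 8.8000·sin(2.7165)·0.1 = 16.2629
θ' = 2.7165 + (8.8000/1.6)·tan(-0.21)·0.1 = 2.5993
v' = 8.8000 − 0.3000·0.1 = 8.7700

(-8.3017, 16.2629, 2.5993, 8.7700)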